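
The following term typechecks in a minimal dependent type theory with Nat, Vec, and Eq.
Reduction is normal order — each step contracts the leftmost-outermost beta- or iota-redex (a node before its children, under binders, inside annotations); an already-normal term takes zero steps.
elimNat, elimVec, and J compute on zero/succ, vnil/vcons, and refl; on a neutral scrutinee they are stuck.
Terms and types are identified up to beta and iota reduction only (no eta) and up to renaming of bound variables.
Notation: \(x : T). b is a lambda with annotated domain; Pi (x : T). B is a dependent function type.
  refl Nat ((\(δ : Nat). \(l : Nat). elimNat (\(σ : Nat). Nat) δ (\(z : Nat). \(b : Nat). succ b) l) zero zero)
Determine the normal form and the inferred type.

resulting normal form:
  refl Nat zero
the term's type:
  Eq Nat zero zero


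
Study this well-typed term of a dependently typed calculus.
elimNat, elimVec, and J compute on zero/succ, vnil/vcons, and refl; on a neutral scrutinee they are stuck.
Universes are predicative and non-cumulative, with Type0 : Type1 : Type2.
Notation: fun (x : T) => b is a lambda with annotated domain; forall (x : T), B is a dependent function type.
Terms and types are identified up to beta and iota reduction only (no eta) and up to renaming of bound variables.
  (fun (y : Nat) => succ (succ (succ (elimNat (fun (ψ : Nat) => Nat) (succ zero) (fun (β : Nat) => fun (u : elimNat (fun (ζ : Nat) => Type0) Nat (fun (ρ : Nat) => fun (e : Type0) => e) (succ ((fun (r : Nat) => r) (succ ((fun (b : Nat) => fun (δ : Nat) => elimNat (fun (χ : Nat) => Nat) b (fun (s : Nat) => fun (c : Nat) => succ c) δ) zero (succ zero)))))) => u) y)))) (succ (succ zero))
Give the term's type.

inferred type:
  Nat


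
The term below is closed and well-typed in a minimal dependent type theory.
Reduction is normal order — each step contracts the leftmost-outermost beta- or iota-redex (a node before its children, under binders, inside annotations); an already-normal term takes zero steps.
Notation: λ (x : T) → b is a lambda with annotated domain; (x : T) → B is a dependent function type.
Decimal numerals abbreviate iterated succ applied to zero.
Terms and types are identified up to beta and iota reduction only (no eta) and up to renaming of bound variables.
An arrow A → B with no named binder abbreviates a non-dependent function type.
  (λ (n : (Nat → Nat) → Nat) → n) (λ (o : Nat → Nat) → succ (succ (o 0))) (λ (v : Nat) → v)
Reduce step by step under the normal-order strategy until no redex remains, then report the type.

normal-order reduction:
  (λ (n : (Nat → Nat) → Nat) → n) (λ (o : Nat → Nat) → succ (succ (o 0))) (λ (v : Nat) → v)
  ~> (λ (n : Nat → Nat) → succ (succ (n 0))) (λ (o : Nat) → o)
  ~> succ (succ ((λ (n : Nat) → n) 0))
  ~> 2
inferred type:
  Nat


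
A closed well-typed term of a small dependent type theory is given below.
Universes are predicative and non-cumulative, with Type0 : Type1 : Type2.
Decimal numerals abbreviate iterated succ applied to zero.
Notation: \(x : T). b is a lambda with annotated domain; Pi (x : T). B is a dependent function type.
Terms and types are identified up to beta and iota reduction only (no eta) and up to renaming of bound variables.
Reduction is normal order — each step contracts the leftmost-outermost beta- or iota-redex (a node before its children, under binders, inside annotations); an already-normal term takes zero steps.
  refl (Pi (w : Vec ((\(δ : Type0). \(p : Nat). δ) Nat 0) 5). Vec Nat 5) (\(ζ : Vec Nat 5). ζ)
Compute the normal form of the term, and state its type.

normal form:
  refl (Pi (w : Vec Nat 5). Vec Nat 5) (\(δ : Vec Nat 5). δ)
the term's type:
  Eq (Pi (w : Vec Nat 5). Vec Nat 5) (\(δ : Vec Nat 5). δ) (\(p : Vec Nat 5). p)
observation: the leftmost-outermost redex is a beta-redex, and normalization takes 2 steps.


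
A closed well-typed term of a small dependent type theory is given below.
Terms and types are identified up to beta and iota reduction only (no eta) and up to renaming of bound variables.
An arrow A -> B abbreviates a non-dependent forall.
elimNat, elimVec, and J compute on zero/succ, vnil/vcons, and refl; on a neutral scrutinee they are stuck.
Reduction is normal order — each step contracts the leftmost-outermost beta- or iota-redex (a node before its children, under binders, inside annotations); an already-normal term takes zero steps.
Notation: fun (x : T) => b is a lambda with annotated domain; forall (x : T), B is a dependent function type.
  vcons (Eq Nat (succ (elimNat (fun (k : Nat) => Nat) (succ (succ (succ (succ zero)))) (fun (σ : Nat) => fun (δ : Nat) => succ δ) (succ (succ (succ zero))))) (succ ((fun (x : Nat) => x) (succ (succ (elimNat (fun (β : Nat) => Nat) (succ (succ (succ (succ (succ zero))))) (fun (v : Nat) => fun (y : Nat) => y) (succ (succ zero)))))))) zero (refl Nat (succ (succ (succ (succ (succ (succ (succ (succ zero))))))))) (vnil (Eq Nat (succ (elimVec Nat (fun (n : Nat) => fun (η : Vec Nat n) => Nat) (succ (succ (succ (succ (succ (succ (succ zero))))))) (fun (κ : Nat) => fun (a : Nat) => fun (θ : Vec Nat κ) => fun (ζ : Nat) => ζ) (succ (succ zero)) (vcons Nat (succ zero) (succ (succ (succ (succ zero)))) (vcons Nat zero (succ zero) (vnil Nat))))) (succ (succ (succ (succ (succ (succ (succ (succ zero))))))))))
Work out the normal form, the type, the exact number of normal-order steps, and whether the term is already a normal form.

reduced normal form:
  vcons (Eq Nat (succ (succ (succ (succ (succ (succ (succ (succ zero)))))))) (succ (succ (succ (succ (succ (succ (succ (succ zero))))))))) zero (refl Nat (succ (succ (succ (succ (succ (succ (succ (succ zero))))))))) (vnil (Eq Nat (succ (succ (succ (succ (succ (succ (succ (succ zero)))))))) (succ (succ (succ (succ (succ (succ (succ (succ zero))))))))))
type:
  Vec (Eq Nat (succ (succ (succ (succ (succ (succ (succ (succ zero)))))))) (succ (succ (succ (succ (succ (succ (succ (succ zero))))))))) (succ zero)
normal-order step count: 29
already normal: no
first redex: an elimNat iota-redex


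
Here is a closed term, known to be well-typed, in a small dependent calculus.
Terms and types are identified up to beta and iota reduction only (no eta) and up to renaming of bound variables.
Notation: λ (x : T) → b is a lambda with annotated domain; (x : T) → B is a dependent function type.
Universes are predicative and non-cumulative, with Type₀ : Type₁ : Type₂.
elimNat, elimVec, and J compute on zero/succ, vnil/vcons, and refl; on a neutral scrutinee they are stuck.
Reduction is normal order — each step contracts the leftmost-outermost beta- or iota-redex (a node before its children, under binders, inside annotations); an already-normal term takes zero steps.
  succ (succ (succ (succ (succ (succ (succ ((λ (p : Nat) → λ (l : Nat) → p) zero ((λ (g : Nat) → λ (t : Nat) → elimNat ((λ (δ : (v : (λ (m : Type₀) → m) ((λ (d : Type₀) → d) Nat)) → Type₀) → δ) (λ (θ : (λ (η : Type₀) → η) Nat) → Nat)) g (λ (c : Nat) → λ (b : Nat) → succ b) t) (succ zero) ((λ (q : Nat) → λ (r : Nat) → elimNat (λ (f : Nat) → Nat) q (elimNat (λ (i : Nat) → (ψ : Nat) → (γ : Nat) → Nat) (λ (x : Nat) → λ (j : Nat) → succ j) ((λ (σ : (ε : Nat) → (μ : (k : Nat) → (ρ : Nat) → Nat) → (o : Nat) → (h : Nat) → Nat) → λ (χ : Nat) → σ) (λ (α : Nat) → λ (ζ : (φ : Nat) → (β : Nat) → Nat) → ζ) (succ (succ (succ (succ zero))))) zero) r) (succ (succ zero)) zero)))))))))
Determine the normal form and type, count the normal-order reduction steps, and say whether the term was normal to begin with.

resulting normal form:
  succ (succ (succ (succ (succ (succ (succ zero))))))
the term's type:
  Nat
reduction steps (normal order): 2
already normal: no
first redex: a beta-redex


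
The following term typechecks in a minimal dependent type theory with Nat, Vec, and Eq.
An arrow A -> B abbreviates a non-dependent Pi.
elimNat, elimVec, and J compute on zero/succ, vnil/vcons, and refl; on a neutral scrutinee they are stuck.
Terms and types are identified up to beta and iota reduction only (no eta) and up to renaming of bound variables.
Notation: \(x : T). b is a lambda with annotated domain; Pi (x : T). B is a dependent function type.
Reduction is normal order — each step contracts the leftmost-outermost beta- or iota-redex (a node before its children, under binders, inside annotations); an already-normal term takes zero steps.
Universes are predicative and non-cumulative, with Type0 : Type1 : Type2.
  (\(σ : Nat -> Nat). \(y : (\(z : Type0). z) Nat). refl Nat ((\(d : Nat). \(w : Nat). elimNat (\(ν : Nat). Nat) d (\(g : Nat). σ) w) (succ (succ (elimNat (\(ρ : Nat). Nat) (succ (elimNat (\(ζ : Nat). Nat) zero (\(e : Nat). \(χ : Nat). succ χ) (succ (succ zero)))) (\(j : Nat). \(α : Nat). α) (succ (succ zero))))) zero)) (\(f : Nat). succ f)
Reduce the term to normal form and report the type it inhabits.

reduced normal form:
  \(σ : Nat). refl Nat (succ (succ (succ (succ (succ zero)))))
type:
  Nat -> Eq Nat (succ (succ (succ (succ (succ zero))))) (succ (succ (succ (succ (succ zero)))))


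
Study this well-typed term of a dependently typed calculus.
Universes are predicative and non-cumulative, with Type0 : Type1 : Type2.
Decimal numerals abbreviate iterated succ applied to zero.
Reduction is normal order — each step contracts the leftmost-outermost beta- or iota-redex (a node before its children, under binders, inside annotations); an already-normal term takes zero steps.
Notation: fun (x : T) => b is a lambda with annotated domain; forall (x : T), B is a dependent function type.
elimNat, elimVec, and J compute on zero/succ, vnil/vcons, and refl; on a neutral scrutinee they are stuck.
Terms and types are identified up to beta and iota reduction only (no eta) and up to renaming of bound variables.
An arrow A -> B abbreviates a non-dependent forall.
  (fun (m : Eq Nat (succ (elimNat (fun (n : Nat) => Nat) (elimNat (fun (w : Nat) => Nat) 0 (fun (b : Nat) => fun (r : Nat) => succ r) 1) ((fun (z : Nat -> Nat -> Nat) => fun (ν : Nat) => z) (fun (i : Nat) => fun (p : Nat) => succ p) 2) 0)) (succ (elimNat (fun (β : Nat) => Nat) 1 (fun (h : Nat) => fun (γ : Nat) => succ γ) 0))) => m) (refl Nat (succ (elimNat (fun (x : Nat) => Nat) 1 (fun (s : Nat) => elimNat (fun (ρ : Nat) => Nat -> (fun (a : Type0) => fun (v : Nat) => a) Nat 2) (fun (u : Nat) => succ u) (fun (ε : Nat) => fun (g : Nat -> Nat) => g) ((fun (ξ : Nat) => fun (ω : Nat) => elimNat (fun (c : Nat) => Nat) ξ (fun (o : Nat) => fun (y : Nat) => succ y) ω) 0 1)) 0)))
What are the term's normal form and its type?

resulting normal form:
  refl Nat 2
inferred type:
  Eq Nat 2 2
observation: 2 normal-order steps normalize the term, beginning with a beta-redex.


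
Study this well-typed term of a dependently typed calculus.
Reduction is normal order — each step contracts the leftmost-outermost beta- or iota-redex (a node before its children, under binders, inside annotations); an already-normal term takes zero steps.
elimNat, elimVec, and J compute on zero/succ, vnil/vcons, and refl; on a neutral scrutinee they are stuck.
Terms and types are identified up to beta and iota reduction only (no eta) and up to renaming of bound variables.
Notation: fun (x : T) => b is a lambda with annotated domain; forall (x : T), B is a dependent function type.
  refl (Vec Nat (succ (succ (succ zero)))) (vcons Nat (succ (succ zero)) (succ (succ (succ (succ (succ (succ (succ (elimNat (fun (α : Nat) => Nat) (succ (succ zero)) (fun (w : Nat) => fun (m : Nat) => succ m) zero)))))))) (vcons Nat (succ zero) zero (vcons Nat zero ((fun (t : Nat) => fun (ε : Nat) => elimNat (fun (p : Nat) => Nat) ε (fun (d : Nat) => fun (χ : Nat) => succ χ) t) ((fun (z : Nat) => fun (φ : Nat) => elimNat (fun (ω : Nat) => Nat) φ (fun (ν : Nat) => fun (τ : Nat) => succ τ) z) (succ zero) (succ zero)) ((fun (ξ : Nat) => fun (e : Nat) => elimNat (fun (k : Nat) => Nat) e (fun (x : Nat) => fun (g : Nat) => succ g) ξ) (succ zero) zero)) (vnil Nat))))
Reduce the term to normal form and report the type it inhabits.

resulting normal form:
  refl (Vec Nat (succ (succ (succ zero)))) (vcons Nat (succ (succ zero)) (succ (succ (succ (succ (succ (succ (succ (succ (succ zero))))))))) (vcons Nat (succ zero) zero (vcons Nat zero (succ (succ (succ zero))) (vnil Nat))))
inferred type:
  Eq (Vec Nat (succ (succ (succ zero)))) (vcons Nat (succ (succ zero)) (succ (succ (succ (succ (succ (succ (succ (succ (succ zero))))))))) (vcons Nat (succ zero) zero (vcons Nat zero (succ (succ (succ zero))) (vnil Nat)))) (vcons Nat (succ (succ zero)) (succ (succ (succ (succ (succ (succ (succ (succ (succ zero))))))))) (vcons Nat (succ zero) zero (vcons Nat zero (succ (succ (succ zero))) (vnil Nat))))
observation: 22 normal-order steps separate the term from its normal form.


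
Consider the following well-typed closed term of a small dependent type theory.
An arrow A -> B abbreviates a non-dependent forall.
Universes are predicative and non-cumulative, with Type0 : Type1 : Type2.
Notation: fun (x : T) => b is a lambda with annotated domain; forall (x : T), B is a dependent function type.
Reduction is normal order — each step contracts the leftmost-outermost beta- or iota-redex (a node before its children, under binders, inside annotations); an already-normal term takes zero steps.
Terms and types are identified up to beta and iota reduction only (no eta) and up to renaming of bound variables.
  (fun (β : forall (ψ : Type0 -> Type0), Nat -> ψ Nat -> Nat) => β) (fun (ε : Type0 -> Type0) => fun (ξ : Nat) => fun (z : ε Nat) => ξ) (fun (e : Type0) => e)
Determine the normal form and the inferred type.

reduced normal form:
  fun (β : Nat) => fun (ψ : Nat) => β
inferred type:
  Nat -> Nat -> Nat


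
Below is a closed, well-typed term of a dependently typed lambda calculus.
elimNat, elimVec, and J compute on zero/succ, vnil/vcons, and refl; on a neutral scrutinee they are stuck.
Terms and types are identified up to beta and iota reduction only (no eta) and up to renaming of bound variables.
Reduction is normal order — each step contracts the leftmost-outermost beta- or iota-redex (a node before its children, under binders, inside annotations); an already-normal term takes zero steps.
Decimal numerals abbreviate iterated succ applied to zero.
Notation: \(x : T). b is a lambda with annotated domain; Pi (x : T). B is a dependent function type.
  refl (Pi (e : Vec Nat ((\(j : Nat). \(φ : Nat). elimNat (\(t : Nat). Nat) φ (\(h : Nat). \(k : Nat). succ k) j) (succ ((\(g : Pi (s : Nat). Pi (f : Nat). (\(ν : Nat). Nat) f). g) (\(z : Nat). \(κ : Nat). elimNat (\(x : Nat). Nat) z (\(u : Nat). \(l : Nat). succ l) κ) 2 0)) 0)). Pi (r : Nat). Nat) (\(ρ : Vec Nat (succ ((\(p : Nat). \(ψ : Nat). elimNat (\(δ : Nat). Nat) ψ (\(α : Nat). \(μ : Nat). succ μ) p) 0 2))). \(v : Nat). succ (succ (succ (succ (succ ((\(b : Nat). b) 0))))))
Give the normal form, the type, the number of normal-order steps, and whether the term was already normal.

normal form:
  refl (Pi (e : Vec Nat 3). Pi (j : Nat). Nat) (\(φ : Vec Nat 3). \(t : Nat). 5)
inferred type:
  Eq (Pi (e : Vec Nat 3). Pi (j : Nat). Nat) (\(φ : Vec Nat 3). \(t : Nat). 5) (\(h : Vec Nat 3). \(k : Nat). 5)
normal-order step count: 20
already normal: no
first redex: a beta-redex


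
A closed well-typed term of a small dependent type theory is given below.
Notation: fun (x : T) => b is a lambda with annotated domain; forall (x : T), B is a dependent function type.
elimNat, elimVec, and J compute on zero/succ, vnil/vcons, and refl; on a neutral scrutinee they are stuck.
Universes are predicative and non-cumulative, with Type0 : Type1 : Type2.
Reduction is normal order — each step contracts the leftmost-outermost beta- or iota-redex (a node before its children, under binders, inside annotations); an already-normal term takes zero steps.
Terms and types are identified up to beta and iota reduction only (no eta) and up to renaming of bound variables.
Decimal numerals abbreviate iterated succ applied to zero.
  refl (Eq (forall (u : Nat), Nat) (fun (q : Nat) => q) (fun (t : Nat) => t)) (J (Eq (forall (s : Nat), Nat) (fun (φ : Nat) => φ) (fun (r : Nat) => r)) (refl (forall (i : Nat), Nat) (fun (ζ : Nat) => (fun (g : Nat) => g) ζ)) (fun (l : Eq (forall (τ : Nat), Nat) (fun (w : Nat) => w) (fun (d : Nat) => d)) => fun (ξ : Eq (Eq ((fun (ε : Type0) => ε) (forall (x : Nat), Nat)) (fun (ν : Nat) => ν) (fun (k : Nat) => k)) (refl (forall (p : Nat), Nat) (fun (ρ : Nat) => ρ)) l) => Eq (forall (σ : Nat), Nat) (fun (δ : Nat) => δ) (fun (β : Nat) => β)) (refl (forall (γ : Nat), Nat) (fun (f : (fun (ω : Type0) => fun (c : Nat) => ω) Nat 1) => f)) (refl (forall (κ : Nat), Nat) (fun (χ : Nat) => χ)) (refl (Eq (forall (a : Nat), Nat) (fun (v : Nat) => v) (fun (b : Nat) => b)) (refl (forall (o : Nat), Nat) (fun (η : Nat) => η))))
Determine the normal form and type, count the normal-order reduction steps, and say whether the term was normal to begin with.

reduced normal form:
  refl (Eq (forall (u : Nat), Nat) (fun (q : Nat) => q) (fun (t : Nat) => t)) (refl (forall (s : Nat), Nat) (fun (φ : Nat) => φ))
inferred type:
  Eq (Eq (forall (u : Nat), Nat) (fun (q : Nat) => q) (fun (t : Nat) => t)) (refl (forall (s : Nat), Nat) (fun (φ : Nat) => φ)) (refl (forall (r : Nat), Nat) (fun (i : Nat) => i))
steps to reach normal form (normal order): 3
already normal: no
first contracted redex: a J iota-redex


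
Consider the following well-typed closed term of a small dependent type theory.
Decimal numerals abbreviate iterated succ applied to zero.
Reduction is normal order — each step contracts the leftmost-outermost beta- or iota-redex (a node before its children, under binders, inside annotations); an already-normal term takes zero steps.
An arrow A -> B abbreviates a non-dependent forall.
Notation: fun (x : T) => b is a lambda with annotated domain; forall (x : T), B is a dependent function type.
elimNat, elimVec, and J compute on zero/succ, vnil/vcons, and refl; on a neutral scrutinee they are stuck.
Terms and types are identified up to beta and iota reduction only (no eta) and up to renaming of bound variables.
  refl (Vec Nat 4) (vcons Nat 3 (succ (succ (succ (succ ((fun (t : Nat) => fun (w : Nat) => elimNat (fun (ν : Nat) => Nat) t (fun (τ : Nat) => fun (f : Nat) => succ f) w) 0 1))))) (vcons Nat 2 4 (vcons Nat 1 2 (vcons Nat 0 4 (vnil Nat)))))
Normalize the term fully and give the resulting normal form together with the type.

normal form:
  refl (Vec Nat 4) (vcons Nat 3 5 (vcons Nat 2 4 (vcons Nat 1 2 (vcons Nat 0 4 (vnil Nat)))))
type:
  Eq (Vec Nat 4) (vcons Nat 3 5 (vcons Nat 2 4 (vcons Nat 1 2 (vcons Nat 0 4 (vnil Nat))))) (vcons Nat 3 5 (vcons Nat 2 4 (vcons Nat 1 2 (vcons Nat 0 4 (vnil Nat)))))


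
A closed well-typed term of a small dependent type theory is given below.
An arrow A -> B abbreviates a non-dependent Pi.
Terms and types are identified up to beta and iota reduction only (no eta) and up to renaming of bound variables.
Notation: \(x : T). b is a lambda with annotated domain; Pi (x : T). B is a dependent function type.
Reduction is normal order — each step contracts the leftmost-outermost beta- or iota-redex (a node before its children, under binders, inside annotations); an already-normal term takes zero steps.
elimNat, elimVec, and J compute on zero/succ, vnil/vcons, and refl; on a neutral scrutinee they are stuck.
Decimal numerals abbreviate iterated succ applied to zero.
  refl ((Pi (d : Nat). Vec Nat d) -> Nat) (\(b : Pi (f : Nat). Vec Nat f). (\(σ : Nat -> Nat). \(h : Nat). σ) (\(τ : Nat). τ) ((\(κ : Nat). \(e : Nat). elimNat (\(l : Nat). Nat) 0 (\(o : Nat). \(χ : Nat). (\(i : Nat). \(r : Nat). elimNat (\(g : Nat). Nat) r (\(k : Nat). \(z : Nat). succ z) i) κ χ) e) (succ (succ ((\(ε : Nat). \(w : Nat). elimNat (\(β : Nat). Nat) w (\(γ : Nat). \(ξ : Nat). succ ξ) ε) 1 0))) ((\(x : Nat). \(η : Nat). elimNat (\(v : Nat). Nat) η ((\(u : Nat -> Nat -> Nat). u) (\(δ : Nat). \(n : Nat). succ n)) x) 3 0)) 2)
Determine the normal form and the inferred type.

resulting normal form:
  refl ((Pi (d : Nat). Vec Nat d) -> Nat) (\(b : Pi (f : Nat). Vec Nat f). 2)
the term's type:
  Eq ((Pi (d : Nat). Vec Nat d) -> Nat) (\(b : Pi (f : Nat). Vec Nat f). 2) (\(σ : Pi (h : Nat). Vec Nat h). 2)
observation: contracting a beta-redex first, the term normalizes in 3 steps.


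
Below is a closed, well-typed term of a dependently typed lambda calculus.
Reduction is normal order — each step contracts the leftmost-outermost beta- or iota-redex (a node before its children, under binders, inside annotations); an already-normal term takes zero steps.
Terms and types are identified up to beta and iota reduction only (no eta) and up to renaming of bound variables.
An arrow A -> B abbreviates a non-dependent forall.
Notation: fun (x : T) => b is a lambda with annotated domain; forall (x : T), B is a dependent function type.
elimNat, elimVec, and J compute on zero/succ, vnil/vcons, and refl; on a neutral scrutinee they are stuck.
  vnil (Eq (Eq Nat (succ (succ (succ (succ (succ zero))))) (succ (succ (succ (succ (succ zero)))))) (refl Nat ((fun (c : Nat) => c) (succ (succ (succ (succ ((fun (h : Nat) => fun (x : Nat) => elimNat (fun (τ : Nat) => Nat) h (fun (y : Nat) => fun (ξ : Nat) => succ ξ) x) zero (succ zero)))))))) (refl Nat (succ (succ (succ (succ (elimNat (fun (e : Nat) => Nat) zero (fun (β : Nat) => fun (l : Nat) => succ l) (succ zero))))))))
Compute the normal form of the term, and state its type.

normal form:
  vnil (Eq (Eq Nat (succ (succ (succ (succ (succ zero))))) (succ (succ (succ (succ (succ zero)))))) (refl Nat (succ (succ (succ (succ (succ zero)))))) (refl Nat (succ (succ (succ (succ (succ zero)))))))
type:
  Vec (Eq (Eq Nat (succ (succ (succ (succ (succ zero))))) (succ (succ (succ (succ (succ zero)))))) (refl Nat (succ (succ (succ (succ (succ zero)))))) (refl Nat (succ (succ (succ (succ (succ zero))))))) zero


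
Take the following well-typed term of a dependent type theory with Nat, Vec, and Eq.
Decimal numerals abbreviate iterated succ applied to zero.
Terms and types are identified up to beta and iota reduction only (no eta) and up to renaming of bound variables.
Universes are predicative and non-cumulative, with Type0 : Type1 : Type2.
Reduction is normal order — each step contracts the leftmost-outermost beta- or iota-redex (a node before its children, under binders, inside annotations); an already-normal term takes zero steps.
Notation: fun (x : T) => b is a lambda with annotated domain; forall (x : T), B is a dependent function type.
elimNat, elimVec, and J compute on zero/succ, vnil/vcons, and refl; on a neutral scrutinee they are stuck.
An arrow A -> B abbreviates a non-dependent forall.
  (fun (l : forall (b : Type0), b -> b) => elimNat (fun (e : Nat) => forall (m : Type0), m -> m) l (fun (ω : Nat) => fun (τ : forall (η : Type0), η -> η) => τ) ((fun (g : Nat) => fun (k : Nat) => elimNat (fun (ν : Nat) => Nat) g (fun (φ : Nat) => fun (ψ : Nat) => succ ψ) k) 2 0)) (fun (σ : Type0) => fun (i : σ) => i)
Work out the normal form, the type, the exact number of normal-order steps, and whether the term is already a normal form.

normal form:
  fun (l : Type0) => fun (b : l) => b
inferred type:
  forall (l : Type0), l -> l
reduction steps (normal order): 11
already normal: no
first contracted redex: a beta-redex


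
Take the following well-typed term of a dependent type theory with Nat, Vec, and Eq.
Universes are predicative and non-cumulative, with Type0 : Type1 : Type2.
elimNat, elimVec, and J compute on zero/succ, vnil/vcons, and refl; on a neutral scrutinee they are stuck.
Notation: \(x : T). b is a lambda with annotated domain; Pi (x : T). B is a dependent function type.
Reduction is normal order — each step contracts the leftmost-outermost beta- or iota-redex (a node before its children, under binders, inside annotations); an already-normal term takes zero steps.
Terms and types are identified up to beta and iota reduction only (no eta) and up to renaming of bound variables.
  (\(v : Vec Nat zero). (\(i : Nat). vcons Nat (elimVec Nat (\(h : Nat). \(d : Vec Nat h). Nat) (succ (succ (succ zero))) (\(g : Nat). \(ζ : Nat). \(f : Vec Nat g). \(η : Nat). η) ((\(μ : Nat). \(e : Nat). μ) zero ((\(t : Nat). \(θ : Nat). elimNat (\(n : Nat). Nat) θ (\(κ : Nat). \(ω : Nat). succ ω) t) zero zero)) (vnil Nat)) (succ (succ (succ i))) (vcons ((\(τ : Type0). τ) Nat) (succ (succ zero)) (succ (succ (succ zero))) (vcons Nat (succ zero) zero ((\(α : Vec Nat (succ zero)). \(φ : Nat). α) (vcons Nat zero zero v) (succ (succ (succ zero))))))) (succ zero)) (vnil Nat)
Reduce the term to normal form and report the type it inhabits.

reduced normal form:
  vcons Nat (succ (succ (succ zero))) (succ (succ (succ (succ zero)))) (vcons Nat (succ (succ zero)) (succ (succ (succ zero))) (vcons Nat (succ zero) zero (vcons Nat zero zero (vnil Nat))))
inferred type:
  Vec Nat (succ (succ (succ (succ zero))))
observation: the leftmost-outermost redex is a beta-redex, and normalization takes 6 steps.


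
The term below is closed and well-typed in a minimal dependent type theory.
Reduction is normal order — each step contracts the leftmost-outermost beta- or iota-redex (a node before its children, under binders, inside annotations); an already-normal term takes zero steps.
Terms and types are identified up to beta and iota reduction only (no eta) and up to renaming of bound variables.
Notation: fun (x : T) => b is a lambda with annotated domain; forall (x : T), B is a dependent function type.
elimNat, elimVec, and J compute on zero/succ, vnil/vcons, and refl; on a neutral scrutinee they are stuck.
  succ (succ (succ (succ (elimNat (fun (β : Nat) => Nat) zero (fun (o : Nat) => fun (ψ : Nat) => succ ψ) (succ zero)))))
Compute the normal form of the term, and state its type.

reduced normal form:
  succ (succ (succ (succ (succ zero))))
type:
  Nat
observation: the term reaches its normal form after 4 normal-order steps.


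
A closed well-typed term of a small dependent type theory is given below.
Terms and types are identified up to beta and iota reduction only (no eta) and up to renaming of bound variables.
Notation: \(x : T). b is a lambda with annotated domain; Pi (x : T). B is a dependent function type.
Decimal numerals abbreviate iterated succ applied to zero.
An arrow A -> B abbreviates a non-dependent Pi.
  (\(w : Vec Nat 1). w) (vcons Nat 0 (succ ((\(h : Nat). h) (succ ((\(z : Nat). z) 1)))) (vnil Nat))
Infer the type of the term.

the term's type:
  Vec Nat 1


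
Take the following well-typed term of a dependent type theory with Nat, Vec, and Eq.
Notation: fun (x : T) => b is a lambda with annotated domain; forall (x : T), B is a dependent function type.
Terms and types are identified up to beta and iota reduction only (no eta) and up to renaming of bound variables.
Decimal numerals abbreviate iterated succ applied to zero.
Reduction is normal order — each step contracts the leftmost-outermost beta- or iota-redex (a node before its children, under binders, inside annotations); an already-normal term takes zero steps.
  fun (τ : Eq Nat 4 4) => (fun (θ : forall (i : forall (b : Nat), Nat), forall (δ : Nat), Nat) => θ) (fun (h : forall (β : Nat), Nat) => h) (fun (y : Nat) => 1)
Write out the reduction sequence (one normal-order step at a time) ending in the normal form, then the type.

reduction (normal order):
  fun (τ : Eq Nat 4 4) => (fun (θ : forall (i : forall (b : Nat), Nat), forall (δ : Nat), Nat) => θ) (fun (h : forall (β : Nat), Nat) => h) (fun (y : Nat) => 1)
  ~> fun (τ : Eq Nat 4 4) => (fun (θ : forall (i : Nat), Nat) => θ) (fun (b : Nat) => 1)
  ~> fun (τ : Eq Nat 4 4) => fun (θ : Nat) => 1
inferred type:
  forall (τ : Eq Nat 4 4), forall (θ : Nat), Nat


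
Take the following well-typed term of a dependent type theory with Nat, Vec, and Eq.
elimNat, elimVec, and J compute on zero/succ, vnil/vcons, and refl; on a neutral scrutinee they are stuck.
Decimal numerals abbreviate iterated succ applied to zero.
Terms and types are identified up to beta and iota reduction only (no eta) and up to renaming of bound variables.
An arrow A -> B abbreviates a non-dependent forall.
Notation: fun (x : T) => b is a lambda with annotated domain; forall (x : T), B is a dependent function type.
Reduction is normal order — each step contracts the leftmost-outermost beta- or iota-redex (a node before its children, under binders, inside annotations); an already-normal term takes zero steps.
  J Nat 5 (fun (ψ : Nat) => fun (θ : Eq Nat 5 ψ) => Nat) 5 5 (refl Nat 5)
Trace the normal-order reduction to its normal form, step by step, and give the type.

normal-order reduction:
  J Nat 5 (fun (ψ : Nat) => fun (θ : Eq Nat 5 ψ) => Nat) 5 5 (refl Nat 5)
  ~> 5
inferred type:
  Nat


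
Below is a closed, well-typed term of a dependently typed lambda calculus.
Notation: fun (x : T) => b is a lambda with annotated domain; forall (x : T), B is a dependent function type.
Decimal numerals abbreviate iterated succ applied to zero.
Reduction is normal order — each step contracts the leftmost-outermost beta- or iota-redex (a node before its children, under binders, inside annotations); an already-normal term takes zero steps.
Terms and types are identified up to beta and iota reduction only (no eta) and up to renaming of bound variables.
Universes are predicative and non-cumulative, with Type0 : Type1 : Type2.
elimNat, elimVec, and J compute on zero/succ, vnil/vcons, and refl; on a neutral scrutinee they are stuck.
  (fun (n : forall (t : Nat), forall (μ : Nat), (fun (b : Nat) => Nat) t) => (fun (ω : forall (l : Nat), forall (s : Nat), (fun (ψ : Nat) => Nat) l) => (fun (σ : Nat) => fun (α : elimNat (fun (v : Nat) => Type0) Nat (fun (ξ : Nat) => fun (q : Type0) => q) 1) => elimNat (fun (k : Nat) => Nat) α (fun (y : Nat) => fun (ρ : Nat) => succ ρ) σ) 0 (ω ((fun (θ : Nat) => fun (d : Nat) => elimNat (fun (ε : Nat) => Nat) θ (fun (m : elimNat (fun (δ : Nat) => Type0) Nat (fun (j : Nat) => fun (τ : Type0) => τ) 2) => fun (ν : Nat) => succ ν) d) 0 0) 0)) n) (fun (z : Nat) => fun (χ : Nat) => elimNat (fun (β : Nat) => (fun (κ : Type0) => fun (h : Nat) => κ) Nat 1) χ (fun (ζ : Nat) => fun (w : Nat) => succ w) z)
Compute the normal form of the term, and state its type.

resulting normal form:
  0
the term's type:
  Nat
observation: the first redex contracted is a beta-redex; the normal form is reached in 13 normal-order steps.


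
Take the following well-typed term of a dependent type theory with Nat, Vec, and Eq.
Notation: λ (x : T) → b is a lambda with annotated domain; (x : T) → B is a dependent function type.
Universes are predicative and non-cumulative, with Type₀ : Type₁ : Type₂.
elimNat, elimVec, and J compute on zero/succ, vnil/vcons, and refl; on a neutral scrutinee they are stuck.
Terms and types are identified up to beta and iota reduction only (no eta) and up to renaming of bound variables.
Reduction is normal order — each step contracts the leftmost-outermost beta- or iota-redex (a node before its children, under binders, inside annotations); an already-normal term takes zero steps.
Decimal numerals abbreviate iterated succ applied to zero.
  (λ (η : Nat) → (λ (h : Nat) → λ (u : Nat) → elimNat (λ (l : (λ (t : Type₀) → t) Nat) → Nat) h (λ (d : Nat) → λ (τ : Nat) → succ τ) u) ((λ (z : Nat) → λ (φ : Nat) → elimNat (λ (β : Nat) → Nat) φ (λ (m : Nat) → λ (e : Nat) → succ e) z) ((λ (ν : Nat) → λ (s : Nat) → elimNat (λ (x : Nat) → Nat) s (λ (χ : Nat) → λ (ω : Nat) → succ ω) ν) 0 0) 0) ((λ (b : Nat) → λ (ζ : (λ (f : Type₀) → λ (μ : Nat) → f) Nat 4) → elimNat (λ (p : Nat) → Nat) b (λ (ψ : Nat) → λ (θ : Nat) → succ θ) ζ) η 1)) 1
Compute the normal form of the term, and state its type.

reduced normal form:
  2
inferred type:
  Nat
observation: the first redex contracted is a beta-redex; the normal form is reached in 23 normal-order steps.


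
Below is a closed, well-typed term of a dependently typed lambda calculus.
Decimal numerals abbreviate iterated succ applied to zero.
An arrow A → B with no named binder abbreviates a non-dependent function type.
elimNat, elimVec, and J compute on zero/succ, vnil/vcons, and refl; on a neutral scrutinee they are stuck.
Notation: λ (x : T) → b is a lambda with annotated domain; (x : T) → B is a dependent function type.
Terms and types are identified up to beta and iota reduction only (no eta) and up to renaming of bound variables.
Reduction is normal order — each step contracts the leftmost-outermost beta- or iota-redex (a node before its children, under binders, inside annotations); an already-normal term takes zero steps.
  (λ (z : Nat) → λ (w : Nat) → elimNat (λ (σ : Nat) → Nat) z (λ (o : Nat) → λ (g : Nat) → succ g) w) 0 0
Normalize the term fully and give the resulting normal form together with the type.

reduced normal form:
  0
type:
  Nat
observation: normalization takes exactly 3 steps under the normal-order strategy.


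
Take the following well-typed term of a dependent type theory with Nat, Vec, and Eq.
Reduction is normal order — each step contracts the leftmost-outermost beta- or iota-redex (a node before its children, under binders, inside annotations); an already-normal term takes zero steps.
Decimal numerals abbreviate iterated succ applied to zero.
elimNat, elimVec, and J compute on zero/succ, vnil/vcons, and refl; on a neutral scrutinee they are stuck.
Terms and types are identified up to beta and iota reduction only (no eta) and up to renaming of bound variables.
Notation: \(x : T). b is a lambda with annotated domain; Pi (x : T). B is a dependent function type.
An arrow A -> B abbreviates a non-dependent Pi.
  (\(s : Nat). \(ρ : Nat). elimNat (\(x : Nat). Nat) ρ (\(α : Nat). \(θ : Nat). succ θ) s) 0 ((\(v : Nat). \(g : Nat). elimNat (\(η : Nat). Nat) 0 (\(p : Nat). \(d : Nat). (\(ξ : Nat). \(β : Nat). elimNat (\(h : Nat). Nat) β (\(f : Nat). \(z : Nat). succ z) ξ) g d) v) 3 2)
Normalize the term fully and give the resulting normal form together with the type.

resulting normal form:
  6
the term's type:
  Nat
observation: reduction starts at a beta-redex, and 42 normal-order steps reach the normal form.


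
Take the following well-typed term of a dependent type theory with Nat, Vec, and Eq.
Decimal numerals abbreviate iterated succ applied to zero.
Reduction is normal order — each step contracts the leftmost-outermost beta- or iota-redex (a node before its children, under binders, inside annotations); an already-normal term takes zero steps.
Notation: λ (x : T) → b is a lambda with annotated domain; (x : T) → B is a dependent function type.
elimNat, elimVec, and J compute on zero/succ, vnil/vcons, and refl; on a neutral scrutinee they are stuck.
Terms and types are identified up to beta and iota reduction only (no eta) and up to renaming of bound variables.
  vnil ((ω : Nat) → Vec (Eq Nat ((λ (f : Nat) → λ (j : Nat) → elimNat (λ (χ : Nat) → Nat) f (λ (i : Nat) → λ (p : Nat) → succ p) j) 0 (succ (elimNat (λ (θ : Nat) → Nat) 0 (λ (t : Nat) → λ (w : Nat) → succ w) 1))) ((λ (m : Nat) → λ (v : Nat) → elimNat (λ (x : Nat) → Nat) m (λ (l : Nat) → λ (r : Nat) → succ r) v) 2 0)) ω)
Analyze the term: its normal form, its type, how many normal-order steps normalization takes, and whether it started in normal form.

reduced normal form:
  vnil ((ω : Nat) → Vec (Eq Nat 2 2) ω)
type:
  Vec ((ω : Nat) → Vec (Eq Nat 2 2) ω) 0
reduction steps (normal order): 16
started in normal form: no
first contracted redex: a beta-redex


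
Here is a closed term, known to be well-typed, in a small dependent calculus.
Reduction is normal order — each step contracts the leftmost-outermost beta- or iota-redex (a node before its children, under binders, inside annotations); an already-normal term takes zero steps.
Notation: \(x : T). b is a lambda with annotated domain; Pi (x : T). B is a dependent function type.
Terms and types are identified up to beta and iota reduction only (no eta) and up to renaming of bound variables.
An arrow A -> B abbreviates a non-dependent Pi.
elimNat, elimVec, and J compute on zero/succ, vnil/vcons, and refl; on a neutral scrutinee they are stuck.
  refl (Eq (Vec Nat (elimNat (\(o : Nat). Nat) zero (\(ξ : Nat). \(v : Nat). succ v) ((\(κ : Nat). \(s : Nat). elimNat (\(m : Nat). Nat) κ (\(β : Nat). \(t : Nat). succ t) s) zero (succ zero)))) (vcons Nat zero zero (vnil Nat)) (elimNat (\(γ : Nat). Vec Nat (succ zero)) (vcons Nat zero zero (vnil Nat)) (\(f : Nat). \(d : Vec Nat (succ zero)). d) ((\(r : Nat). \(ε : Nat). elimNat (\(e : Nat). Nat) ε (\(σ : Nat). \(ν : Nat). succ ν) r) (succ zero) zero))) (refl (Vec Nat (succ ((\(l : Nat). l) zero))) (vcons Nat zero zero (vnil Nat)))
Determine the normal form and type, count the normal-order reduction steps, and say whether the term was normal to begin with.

normal form:
  refl (Eq (Vec Nat (succ zero)) (vcons Nat zero zero (vnil Nat)) (vcons Nat zero zero (vnil Nat))) (refl (Vec Nat (succ zero)) (vcons Nat zero zero (vnil Nat)))
inferred type:
  Eq (Eq (Vec Nat (succ zero)) (vcons Nat zero zero (vnil Nat)) (vcons Nat zero zero (vnil Nat))) (refl (Vec Nat (succ zero)) (vcons Nat zero zero (vnil Nat))) (refl (Vec Nat (succ zero)) (vcons Nat zero zero (vnil Nat)))
steps to reach normal form (normal order): 21
already normal: no
first contracted redex: a beta-redex


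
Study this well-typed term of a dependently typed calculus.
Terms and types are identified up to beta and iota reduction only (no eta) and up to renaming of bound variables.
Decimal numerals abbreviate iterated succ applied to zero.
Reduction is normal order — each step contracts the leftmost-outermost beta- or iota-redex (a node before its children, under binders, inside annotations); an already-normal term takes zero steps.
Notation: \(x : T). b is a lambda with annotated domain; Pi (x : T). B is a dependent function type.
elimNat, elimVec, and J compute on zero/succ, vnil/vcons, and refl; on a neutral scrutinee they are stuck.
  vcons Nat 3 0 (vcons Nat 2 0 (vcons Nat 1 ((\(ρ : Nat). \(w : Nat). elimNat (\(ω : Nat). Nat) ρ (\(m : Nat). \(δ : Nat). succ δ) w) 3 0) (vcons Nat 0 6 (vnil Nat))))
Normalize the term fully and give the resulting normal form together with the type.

normal form:
  vcons Nat 3 0 (vcons Nat 2 0 (vcons Nat 1 3 (vcons Nat 0 6 (vnil Nat))))
the term's type:
  Vec Nat 4
observation: the term reaches its normal form after 3 normal-order steps.


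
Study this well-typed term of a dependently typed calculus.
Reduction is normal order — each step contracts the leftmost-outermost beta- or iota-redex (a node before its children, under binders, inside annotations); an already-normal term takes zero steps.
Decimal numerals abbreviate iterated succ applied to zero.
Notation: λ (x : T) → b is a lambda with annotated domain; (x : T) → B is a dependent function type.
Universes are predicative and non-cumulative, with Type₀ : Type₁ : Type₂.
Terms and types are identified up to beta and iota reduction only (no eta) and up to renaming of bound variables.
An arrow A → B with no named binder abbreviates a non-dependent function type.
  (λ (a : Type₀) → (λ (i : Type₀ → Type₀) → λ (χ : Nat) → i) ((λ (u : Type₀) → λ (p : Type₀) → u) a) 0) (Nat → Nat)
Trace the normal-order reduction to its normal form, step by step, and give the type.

normal-order reduction:
  (λ (a : Type₀) → (λ (i : Type₀ → Type₀) → λ (χ : Nat) → i) ((λ (u : Type₀) → λ (p : Type₀) → u) a) 0) (Nat → Nat)
  ~> (λ (a : Type₀ → Type₀) → λ (i : Nat) → a) ((λ (χ : Type₀) → λ (u : Type₀) → χ) (Nat → Nat)) 0
  ~> (λ (a : Nat) → (λ (i : Type₀) → λ (χ : Type₀) → i) (Nat → Nat)) 0
  ~> (λ (a : Type₀) → λ (i : Type₀) → a) (Nat → Nat)
  ~> λ (a : Type₀) → Nat → Nat
inferred type:
  Type₀ → Type₀


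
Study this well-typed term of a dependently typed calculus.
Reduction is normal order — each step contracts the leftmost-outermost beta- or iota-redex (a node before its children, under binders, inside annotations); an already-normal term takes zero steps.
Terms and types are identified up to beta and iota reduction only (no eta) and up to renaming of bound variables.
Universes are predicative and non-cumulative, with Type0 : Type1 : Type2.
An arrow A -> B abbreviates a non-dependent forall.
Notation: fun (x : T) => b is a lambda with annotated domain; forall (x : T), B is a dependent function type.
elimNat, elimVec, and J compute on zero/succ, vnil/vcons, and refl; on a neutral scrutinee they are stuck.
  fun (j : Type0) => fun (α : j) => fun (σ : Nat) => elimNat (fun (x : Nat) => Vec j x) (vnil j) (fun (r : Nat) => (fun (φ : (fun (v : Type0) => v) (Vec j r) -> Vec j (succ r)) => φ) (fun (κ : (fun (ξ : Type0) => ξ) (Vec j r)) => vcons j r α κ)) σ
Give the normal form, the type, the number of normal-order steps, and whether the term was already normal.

reduced normal form:
  fun (j : Type0) => fun (α : j) => fun (σ : Nat) => elimNat (fun (x : Nat) => Vec j x) (vnil j) (fun (r : Nat) => fun (φ : Vec j r) => vcons j r α φ) σ
the term's type:
  forall (j : Type0), j -> forall (α : Nat), Vec j α
reduction steps (normal order): 2
started in normal form: no
first contracted redex: a beta-redex
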